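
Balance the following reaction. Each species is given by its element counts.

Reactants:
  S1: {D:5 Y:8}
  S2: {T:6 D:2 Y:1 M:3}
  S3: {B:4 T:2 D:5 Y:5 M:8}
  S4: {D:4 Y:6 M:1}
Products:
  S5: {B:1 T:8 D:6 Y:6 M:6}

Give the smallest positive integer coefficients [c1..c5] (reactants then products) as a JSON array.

Coefficients: [1, 5, 1, 1, 4]

B: 1·0+5·0+1·4+1·0 = 4 | 4·1 = 4
T: 1·0+5·6+1·2+1·0 = 32 | 4·8 = 32
D: 1·5+5·2+1·5+1·4 = 24 | 4·6 = 24
Y: 1·8+5·1+1·5+1·6 = 24 | 4·6 = 24
M: 1·0+5·3+1·8+1·1 = 24 | 4·6 = 24
gcd(1,5,1,1,4) = 1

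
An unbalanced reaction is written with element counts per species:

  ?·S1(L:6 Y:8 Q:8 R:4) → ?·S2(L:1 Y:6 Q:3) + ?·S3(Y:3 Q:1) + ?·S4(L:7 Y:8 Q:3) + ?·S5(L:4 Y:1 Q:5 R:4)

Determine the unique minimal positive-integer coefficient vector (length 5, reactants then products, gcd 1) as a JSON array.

L: 5·6 = 30 | 3·1+3·0+1·7+5·4 = 30
Y: 5·8 = 40 | 3·6+3·3+1·8+5·1 = 40
Q: 5·8 = 40 | 3·3+3·1+1·3+5·5 = 40
R: 5·4 = 20 | 3·0+3·0+1·0+5·4 = 20
gcd(5,3,3,1,5) = 1

Coefficients: [5, 3, 3, 1, 5]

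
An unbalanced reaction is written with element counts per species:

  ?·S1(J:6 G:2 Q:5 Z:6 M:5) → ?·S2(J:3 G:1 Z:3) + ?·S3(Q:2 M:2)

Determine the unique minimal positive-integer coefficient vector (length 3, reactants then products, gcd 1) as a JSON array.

J: 2·6 = 12 | 4·3+5·0 = 12
G: 2·2 = 4 | 4·1+5·0 = 4
Q: 2·5 = 10 | 4·0+5·2 = 10
Z: 2·6 = 12 | 4·3+5·0 = 12
M: 2·5 = 10 | 4·0+5·2 = 10
gcd(2,4,5) = 1

Coefficients: [2, 4, 5]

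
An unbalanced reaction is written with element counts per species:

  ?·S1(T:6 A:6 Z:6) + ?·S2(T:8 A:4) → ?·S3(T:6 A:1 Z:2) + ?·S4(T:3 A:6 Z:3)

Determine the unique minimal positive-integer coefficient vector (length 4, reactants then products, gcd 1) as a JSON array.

Coefficients: [5, 3, 6, 6]

T: 5·6+3·8 = 54 | 6·6+6·3 = 54
A: 5·6+3·4 = 42 | 6·1+6·6 = 42
Z: 5·6+3·0 = 30 | 6·2+6·3 = 30
gcd(5,3,6,6) = 1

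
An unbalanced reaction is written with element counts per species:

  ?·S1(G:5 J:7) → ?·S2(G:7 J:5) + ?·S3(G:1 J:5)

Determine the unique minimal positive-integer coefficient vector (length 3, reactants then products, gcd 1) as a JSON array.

Coefficients: [5, 3, 4]

G: 5·5 = 25 | 3·7+4·1 = 25
J: 5·7 = 35 | 3·5+4·5 = 35
gcd(5,3,4) = 1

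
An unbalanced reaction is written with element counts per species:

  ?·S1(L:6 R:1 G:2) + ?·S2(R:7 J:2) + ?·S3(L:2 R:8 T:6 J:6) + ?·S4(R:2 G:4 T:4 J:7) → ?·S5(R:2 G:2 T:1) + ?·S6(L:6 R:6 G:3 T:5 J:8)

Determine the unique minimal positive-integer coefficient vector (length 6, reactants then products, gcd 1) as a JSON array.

Coefficients: [5, 1, 3, 4, 4, 6]

L: 5·6+1·0+3·2+4·0 = 36 | 4·0+6·6 = 36
R: 5·1+1·7+3·8+4·2 = 44 | 4·2+6·6 = 44
G: 5·2+1·0+3·0+4·4 = 26 | 4·2+6·3 = 26
T: 5·0+1·0+3·6+4·4 = 34 | 4·1+6·5 = 34
J: 5·0+1·2+3·6+4·7 = 48 | 4·0+6·8 = 48
gcd(5,1,3,4,4,6) = 1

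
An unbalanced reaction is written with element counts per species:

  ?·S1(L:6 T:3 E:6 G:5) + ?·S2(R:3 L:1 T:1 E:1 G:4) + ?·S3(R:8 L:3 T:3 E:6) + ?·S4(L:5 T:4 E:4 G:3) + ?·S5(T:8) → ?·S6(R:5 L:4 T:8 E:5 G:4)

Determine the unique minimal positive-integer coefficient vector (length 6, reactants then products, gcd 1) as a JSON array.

R: 1·0+3·3+2·8+1·0+3·0 = 25 | 5·5 = 25
L: 1·6+3·1+2·3+1·5+3·0 = 20 | 5·4 = 20
T: 1·3+3·1+2·3+1·4+3·8 = 40 | 5·8 = 40
E: 1·6+3·1+2·6+1·4+3·0 = 25 | 5·5 = 25
G: 1·5+3·4+2·0+1·3+3·0 = 20 | 5·4 = 20
gcd(1,3,2,1,3,5) = 1

Coefficients: [1, 3, 2, 1, 3, 5]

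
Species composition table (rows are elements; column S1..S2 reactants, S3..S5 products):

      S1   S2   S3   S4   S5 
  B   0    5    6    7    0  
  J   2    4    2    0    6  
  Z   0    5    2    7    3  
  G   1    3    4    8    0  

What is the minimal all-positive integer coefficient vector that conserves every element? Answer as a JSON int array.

Coefficients: [5, 5, 3, 1, 4]

B: 5·0+5·5 = 25 | 3·6+1·7+4·0 = 25
J: 5·2+5·4 = 30 | 3·2+1·0+4·6 = 30
Z: 5·0+5·5 = 25 | 3·2+1·7+4·3 = 25
G: 5·1+5·3 = 20 | 3·4+1·8+4·0 = 20
gcd(5,5,3,1,4) = 1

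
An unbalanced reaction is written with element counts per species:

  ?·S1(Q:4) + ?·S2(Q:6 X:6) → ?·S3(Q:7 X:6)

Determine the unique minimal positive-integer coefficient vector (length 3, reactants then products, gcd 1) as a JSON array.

Coefficients: [1, 4, 4]

Q: 1·4+4·6 = 28 | 4·7 = 28
X: 1·0+4·6 = 24 | 4·6 = 24
gcd(1,4,4) = 1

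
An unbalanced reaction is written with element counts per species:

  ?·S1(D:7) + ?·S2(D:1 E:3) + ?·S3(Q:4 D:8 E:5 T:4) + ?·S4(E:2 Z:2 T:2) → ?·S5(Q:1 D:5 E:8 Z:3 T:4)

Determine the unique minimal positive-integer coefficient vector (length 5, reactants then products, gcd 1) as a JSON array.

Q: 1·0+5·0+1·4+6·0 = 4 | 4·1 = 4
D: 1·7+5·1+1·8+6·0 = 20 | 4·5 = 20
E: 1·0+5·3+1·5+6·2 = 32 | 4·8 = 32
Z: 1·0+5·0+1·0+6·2 = 12 | 4·3 = 12
T: 1·0+5·0+1·4+6·2 = 16 | 4·4 = 16
gcd(1,5,1,6,4) = 1

Coefficients: [1, 5, 1, 6, 4]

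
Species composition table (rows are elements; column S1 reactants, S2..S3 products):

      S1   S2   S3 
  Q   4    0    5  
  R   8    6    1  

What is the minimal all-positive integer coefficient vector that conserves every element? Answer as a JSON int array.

Coefficients: [5, 6, 4]

Q: 5·4 = 20 | 6·0+4·5 = 20
R: 5·8 = 40 | 6·6+4·1 = 40
gcd(5,6,4) = 1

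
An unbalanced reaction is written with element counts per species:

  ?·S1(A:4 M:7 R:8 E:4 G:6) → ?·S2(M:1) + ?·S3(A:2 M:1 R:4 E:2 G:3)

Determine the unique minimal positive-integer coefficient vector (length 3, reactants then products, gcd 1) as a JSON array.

A: 1·4 = 4 | 5·0+2·2 = 4
M: 1·7 = 7 | 5·1+2·1 = 7
R: 1·8 = 8 | 5·0+2·4 = 8
E: 1·4 = 4 | 5·0+2·2 = 4
G: 1·6 = 6 | 5·0+2·3 = 6
gcd(1,5,2) = 1

Coefficients: [1, 5, 2]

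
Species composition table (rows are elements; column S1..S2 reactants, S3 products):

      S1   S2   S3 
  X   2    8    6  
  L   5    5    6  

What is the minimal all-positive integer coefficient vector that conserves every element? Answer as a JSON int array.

X: 3·2+3·8 = 30 | 5·6 = 30
L: 3·5+3·5 = 30 | 5·6 = 30
gcd(3,3,5) = 1

Coefficients: [3, 3, 5]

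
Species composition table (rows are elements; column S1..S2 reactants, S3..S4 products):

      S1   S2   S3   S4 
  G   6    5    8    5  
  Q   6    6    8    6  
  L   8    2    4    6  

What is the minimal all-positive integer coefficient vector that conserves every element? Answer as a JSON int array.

Coefficients: [4, 5, 3, 5]

G: 4·6+5·5 = 49 | 3·8+5·5 = 49
Q: 4·6+5·6 = 54 | 3·8+5·6 = 54
L: 4·8+5·2 = 42 | 3·4+5·6 = 42
gcd(4,5,3,5) = 1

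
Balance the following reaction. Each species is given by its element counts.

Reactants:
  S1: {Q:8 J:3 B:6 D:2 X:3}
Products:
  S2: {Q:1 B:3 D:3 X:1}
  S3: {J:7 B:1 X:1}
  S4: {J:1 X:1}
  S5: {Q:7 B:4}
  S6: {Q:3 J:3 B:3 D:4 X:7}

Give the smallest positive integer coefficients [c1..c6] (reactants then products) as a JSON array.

Coefficients: [5, 2, 1, 5, 5, 1]

Q: 5·8 = 40 | 2·1+1·0+5·0+5·7+1·3 = 40
J: 5·3 = 15 | 2·0+1·7+5·1+5·0+1·3 = 15
B: 5·6 = 30 | 2·3+1·1+5·0+5·4+1·3 = 30
D: 5·2 = 10 | 2·3+1·0+5·0+5·0+1·4 = 10
X: 5·3 = 15 | 2·1+1·1+5·1+5·0+1·7 = 15
gcd(5,2,1,5,5,1) = 1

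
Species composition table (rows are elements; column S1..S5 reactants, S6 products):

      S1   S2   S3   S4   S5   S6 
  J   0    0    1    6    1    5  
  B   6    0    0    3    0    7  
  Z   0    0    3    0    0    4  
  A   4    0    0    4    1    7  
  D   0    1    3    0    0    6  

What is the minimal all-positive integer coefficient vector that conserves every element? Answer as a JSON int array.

Coefficients: [3, 6, 4, 1, 5, 3]

J: 3·0+6·0+4·1+1·6+5·1 = 15 | 3·5 = 15
B: 3·6+6·0+4·0+1·3+5·0 = 21 | 3·7 = 21
Z: 3·0+6·0+4·3+1·0+5·0 = 12 | 3·4 = 12
A: 3·4+6·0+4·0+1·4+5·1 = 21 | 3·7 = 21
D: 3·0+6·1+4·3+1·0+5·0 = 18 | 3·6 = 18
gcd(3,6,4,1,5,3) = 1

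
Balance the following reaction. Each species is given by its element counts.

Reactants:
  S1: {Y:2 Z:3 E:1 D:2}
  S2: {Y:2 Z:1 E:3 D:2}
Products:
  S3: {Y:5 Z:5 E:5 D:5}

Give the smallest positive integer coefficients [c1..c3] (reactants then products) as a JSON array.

Coefficients: [5, 5, 4]

Y: 5·2+5·2 = 20 | 4·5 = 20
Z: 5·3+5·1 = 20 | 4·5 = 20
E: 5·1+5·3 = 20 | 4·5 = 20
D: 5·2+5·2 = 20 | 4·5 = 20
gcd(5,5,4) = 1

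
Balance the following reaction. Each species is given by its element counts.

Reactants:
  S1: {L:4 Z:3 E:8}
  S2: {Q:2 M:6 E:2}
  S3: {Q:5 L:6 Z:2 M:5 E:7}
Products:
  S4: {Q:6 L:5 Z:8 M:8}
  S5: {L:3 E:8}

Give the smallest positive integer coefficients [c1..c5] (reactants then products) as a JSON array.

Coefficients: [4, 1, 2, 2, 6]

Q: 4·0+1·2+2·5 = 12 | 2·6+6·0 = 12
L: 4·4+1·0+2·6 = 28 | 2·5+6·3 = 28
Z: 4·3+1·0+2·2 = 16 | 2·8+6·0 = 16
M: 4·0+1·6+2·5 = 16 | 2·8+6·0 = 16
E: 4·8+1·2+2·7 = 48 | 2·0+6·8 = 48
gcd(4,1,2,2,6) = 1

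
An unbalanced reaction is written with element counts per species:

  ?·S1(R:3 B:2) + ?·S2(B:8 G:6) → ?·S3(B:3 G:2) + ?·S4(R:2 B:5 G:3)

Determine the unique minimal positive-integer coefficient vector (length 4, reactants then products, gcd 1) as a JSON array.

Coefficients: [4, 5, 6, 6]

R: 4·3+5·0 = 12 | 6·0+6·2 = 12
B: 4·2+5·8 = 48 | 6·3+6·5 = 48
G: 4·0+5·6 = 30 | 6·2+6·3 = 30
gcd(4,5,6,6) = 1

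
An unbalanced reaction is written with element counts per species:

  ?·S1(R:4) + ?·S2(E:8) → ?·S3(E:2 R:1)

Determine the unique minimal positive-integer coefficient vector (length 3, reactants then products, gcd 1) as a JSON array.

Coefficients: [1, 1, 4]

E: 1·0+1·8 = 8 | 4·2 = 8
R: 1·4+1·0 = 4 | 4·1 = 4
gcd(1,1,4) = 1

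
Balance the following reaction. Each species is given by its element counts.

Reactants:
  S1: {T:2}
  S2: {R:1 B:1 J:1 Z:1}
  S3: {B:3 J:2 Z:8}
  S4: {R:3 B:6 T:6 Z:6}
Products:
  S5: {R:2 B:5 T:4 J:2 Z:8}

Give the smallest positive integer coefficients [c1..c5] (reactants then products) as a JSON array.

Coefficients: [4, 4, 3, 2, 5]

R: 4·0+4·1+3·0+2·3 = 10 | 5·2 = 10
B: 4·0+4·1+3·3+2·6 = 25 | 5·5 = 25
T: 4·2+4·0+3·0+2·6 = 20 | 5·4 = 20
J: 4·0+4·1+3·2+2·0 = 10 | 5·2 = 10
Z: 4·0+4·1+3·8+2·6 = 40 | 5·8 = 40
gcd(4,4,3,2,5) = 1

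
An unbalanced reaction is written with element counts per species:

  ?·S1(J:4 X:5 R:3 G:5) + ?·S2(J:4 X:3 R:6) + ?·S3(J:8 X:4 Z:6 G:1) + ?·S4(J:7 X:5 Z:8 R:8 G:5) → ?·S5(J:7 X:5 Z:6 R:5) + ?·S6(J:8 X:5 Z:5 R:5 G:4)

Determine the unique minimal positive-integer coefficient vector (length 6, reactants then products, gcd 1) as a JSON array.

J: 1·4+3·4+4·8+3·7 = 69 | 3·7+6·8 = 69
X: 1·5+3·3+4·4+3·5 = 45 | 3·5+6·5 = 45
Z: 1·0+3·0+4·6+3·8 = 48 | 3·6+6·5 = 48
R: 1·3+3·6+4·0+3·8 = 45 | 3·5+6·5 = 45
G: 1·5+3·0+4·1+3·5 = 24 | 3·0+6·4 = 24
gcd(1,3,4,3,3,6) = 1

Coefficients: [1, 3, 4, 3, 3, 6]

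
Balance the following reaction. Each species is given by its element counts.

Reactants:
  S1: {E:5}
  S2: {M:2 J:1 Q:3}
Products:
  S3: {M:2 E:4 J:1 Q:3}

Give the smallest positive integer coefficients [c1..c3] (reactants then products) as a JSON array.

Coefficients: [4, 5, 5]

M: 4·0+5·2 = 10 | 5·2 = 10
E: 4·5+5·0 = 20 | 5·4 = 20
J: 4·0+5·1 = 5 | 5·1 = 5
Q: 4·0+5·3 = 15 | 5·3 = 15
gcd(4,5,5) = 1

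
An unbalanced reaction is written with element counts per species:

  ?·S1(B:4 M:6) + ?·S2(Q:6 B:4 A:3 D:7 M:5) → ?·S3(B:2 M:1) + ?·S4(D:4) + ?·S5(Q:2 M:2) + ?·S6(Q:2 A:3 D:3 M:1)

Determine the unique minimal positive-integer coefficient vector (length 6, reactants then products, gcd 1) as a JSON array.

Q: 1·0+2·6 = 12 | 6·0+2·0+4·2+2·2 = 12
B: 1·4+2·4 = 12 | 6·2+2·0+4·0+2·0 = 12
A: 1·0+2·3 = 6 | 6·0+2·0+4·0+2·3 = 6
D: 1·0+2·7 = 14 | 6·0+2·4+4·0+2·3 = 14
M: 1·6+2·5 = 16 | 6·1+2·0+4·2+2·1 = 16
gcd(1,2,6,2,4,2) = 1

Coefficients: [1, 2, 6, 2, 4, 2]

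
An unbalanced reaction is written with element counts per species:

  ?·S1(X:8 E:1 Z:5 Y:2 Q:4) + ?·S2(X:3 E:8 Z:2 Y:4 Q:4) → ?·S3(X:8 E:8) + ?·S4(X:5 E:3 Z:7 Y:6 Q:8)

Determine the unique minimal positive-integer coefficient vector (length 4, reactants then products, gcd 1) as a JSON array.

Coefficients: [4, 4, 3, 4]

X: 4·8+4·3 = 44 | 3·8+4·5 = 44
E: 4·1+4·8 = 36 | 3·8+4·3 = 36
Z: 4·5+4·2 = 28 | 3·0+4·7 = 28
Y: 4·2+4·4 = 24 | 3·0+4·6 = 24
Q: 4·4+4·4 = 32 | 3·0+4·8 = 32
gcd(4,4,3,4) = 1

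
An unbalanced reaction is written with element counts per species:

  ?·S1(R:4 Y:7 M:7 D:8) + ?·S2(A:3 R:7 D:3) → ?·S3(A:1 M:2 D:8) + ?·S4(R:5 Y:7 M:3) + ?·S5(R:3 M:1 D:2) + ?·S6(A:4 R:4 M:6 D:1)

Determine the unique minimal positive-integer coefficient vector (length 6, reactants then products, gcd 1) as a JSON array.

A: 5·0+3·3 = 9 | 5·1+5·0+4·0+1·4 = 9
R: 5·4+3·7 = 41 | 5·0+5·5+4·3+1·4 = 41
Y: 5·7+3·0 = 35 | 5·0+5·7+4·0+1·0 = 35
M: 5·7+3·0 = 35 | 5·2+5·3+4·1+1·6 = 35
D: 5·8+3·3 = 49 | 5·8+5·0+4·2+1·1 = 49
gcd(5,3,5,5,4,1) = 1

Coefficients: [5, 3, 5, 5, 4, 1]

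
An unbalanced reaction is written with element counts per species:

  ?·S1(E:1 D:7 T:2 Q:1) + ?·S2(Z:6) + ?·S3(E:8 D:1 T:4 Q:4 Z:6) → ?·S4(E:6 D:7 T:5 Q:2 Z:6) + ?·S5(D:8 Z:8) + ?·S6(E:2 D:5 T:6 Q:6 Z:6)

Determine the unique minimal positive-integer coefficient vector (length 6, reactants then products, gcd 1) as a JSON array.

Coefficients: [6, 6, 1, 2, 3, 1]

E: 6·1+6·0+1·8 = 14 | 2·6+3·0+1·2 = 14
D: 6·7+6·0+1·1 = 43 | 2·7+3·8+1·5 = 43
T: 6·2+6·0+1·4 = 16 | 2·5+3·0+1·6 = 16
Q: 6·1+6·0+1·4 = 10 | 2·2+3·0+1·6 = 10
Z: 6·0+6·6+1·6 = 42 | 2·6+3·8+1·6 = 42
gcd(6,6,1,2,3,1) = 1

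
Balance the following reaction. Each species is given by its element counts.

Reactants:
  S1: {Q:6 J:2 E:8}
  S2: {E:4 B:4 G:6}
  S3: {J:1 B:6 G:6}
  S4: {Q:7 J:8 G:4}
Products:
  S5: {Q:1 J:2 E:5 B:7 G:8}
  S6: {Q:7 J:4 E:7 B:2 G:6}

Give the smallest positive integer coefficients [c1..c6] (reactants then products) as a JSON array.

Coefficients: [3, 6, 2, 2, 4, 4]

Q: 3·6+6·0+2·0+2·7 = 32 | 4·1+4·7 = 32
J: 3·2+6·0+2·1+2·8 = 24 | 4·2+4·4 = 24
E: 3·8+6·4+2·0+2·0 = 48 | 4·5+4·7 = 48
B: 3·0+6·4+2·6+2·0 = 36 | 4·7+4·2 = 36
G: 3·0+6·6+2·6+2·4 = 56 | 4·8+4·6 = 56
gcd(3,6,2,2,4,4) = 1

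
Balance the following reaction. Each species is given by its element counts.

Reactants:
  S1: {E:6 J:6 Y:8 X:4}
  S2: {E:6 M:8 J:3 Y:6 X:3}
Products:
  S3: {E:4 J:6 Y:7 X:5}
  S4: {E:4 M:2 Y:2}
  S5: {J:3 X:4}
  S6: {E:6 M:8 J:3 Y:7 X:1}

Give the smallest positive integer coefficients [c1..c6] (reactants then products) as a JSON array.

E: 5·6+4·6 = 54 | 5·4+4·4+1·0+3·6 = 54
M: 5·0+4·8 = 32 | 5·0+4·2+1·0+3·8 = 32
J: 5·6+4·3 = 42 | 5·6+4·0+1·3+3·3 = 42
Y: 5·8+4·6 = 64 | 5·7+4·2+1·0+3·7 = 64
X: 5·4+4·3 = 32 | 5·5+4·0+1·4+3·1 = 32
gcd(5,4,5,4,1,3) = 1

Coefficients: [5, 4, 5, 4, 1, 3]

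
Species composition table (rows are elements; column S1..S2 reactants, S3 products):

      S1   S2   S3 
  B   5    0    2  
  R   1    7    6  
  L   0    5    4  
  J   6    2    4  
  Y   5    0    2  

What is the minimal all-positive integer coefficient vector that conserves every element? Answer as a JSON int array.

Coefficients: [2, 4, 5]

B: 2·5+4·0 = 10 | 5·2 = 10
R: 2·1+4·7 = 30 | 5·6 = 30
L: 2·0+4·5 = 20 | 5·4 = 20
J: 2·6+4·2 = 20 | 5·4 = 20
Y: 2·5+4·0 = 10 | 5·2 = 10
gcd(2,4,5) = 1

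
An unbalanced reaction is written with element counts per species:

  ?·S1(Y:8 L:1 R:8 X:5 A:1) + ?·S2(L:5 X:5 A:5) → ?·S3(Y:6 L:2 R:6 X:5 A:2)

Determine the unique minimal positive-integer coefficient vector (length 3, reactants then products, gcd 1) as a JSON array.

Coefficients: [3, 1, 4]

Y: 3·8+1·0 = 24 | 4·6 = 24
L: 3·1+1·5 = 8 | 4·2 = 8
R: 3·8+1·0 = 24 | 4·6 = 24
X: 3·5+1·5 = 20 | 4·5 = 20
A: 3·1+1·5 = 8 | 4·2 = 8
gcd(3,1,4) = 1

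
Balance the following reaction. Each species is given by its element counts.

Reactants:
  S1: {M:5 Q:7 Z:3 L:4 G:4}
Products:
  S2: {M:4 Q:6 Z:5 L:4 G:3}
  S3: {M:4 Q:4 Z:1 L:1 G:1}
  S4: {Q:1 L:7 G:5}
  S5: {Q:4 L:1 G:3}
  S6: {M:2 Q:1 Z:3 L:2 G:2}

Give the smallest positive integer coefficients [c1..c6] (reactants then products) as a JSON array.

Coefficients: [6, 2, 5, 1, 2, 1]

M: 6·5 = 30 | 2·4+5·4+1·0+2·0+1·2 = 30
Q: 6·7 = 42 | 2·6+5·4+1·1+2·4+1·1 = 42
Z: 6·3 = 18 | 2·5+5·1+1·0+2·0+1·3 = 18
L: 6·4 = 24 | 2·4+5·1+1·7+2·1+1·2 = 24
G: 6·4 = 24 | 2·3+5·1+1·5+2·3+1·2 = 24
gcd(6,2,5,1,2,1) = 1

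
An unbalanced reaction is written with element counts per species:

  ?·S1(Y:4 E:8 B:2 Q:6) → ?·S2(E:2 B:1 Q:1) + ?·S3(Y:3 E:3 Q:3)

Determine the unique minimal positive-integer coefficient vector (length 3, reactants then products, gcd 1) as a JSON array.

Y: 3·4 = 12 | 6·0+4·3 = 12
E: 3·8 = 24 | 6·2+4·3 = 24
B: 3·2 = 6 | 6·1+4·0 = 6
Q: 3·6 = 18 | 6·1+4·3 = 18
gcd(3,6,4) = 1

Coefficients: [3, 6, 4]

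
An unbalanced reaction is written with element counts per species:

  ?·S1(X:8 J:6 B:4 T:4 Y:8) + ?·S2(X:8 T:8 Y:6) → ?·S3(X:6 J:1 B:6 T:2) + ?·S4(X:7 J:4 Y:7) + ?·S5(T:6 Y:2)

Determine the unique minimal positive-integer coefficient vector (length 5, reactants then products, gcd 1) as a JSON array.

Coefficients: [3, 2, 2, 4, 4]

X: 3·8+2·8 = 40 | 2·6+4·7+4·0 = 40
J: 3·6+2·0 = 18 | 2·1+4·4+4·0 = 18
B: 3·4+2·0 = 12 | 2·6+4·0+4·0 = 12
T: 3·4+2·8 = 28 | 2·2+4·0+4·6 = 28
Y: 3·8+2·6 = 36 | 2·0+4·7+4·2 = 36
gcd(3,2,2,4,4) = 1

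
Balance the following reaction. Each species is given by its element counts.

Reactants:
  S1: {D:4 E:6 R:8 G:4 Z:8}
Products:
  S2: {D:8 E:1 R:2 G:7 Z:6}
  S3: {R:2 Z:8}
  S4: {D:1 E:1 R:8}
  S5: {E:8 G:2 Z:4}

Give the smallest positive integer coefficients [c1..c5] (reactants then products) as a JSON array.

Coefficients: [5, 2, 2, 4, 3]

D: 5·4 = 20 | 2·8+2·0+4·1+3·0 = 20
E: 5·6 = 30 | 2·1+2·0+4·1+3·8 = 30
R: 5·8 = 40 | 2·2+2·2+4·8+3·0 = 40
G: 5·4 = 20 | 2·7+2·0+4·0+3·2 = 20
Z: 5·8 = 40 | 2·6+2·8+4·0+3·4 = 40
gcd(5,2,2,4,3) = 1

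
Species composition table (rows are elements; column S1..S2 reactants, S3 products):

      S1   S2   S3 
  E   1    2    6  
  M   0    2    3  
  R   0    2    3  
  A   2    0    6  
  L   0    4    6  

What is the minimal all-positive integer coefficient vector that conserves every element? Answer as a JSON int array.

Coefficients: [6, 3, 2]

E: 6·1+3·2 = 12 | 2·6 = 12
M: 6·0+3·2 = 6 | 2·3 = 6
R: 6·0+3·2 = 6 | 2·3 = 6
A: 6·2+3·0 = 12 | 2·6 = 12
L: 6·0+3·4 = 12 | 2·6 = 12
gcd(6,3,2) = 1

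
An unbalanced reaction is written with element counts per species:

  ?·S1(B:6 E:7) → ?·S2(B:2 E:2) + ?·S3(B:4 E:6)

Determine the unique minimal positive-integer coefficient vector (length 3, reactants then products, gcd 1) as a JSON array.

Coefficients: [2, 4, 1]

B: 2·6 = 12 | 4·2+1·4 = 12
E: 2·7 = 14 | 4·2+1·6 = 14
gcd(2,4,1) = 1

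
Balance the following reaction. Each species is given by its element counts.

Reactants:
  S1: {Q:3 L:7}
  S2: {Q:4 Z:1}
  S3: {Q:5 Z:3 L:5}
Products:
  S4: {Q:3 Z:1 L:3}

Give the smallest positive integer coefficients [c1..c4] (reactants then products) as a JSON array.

Coefficients: [1, 1, 1, 4]

Q: 1·3+1·4+1·5 = 12 | 4·3 = 12
Z: 1·0+1·1+1·3 = 4 | 4·1 = 4
L: 1·7+1·0+1·5 = 12 | 4·3 = 12
gcd(1,1,1,4) = 1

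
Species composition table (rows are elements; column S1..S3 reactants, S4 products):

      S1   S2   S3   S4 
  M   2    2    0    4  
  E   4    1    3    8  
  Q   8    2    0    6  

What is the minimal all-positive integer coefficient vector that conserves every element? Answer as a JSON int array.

M: 1·2+5·2+5·0 = 12 | 3·4 = 12
E: 1·4+5·1+5·3 = 24 | 3·8 = 24
Q: 1·8+5·2+5·0 = 18 | 3·6 = 18
gcd(1,5,5,3) = 1

Coefficients: [1, 5, 5, 3]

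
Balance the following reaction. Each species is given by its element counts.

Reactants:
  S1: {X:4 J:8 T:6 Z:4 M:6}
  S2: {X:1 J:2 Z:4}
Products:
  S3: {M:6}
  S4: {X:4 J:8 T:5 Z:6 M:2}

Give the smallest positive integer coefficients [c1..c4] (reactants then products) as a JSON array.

X: 5·4+4·1 = 24 | 3·0+6·4 = 24
J: 5·8+4·2 = 48 | 3·0+6·8 = 48
T: 5·6+4·0 = 30 | 3·0+6·5 = 30
Z: 5·4+4·4 = 36 | 3·0+6·6 = 36
M: 5·6+4·0 = 30 | 3·6+6·2 = 30
gcd(5,4,3,6) = 1

Coefficients: [5, 4, 3, 6]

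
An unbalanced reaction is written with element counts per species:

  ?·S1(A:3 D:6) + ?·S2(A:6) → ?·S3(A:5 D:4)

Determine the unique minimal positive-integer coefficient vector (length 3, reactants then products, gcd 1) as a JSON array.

Coefficients: [4, 3, 6]

A: 4·3+3·6 = 30 | 6·5 = 30
D: 4·6+3·0 = 24 | 6·4 = 24
gcd(4,3,6) = 1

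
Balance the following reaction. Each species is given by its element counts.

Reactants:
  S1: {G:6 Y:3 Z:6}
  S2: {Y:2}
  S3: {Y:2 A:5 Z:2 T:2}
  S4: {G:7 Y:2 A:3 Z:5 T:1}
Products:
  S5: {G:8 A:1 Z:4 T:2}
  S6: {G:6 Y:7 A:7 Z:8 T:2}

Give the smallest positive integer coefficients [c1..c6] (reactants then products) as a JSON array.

Coefficients: [3, 4, 5, 4, 2, 5]

G: 3·6+4·0+5·0+4·7 = 46 | 2·8+5·6 = 46
Y: 3·3+4·2+5·2+4·2 = 35 | 2·0+5·7 = 35
A: 3·0+4·0+5·5+4·3 = 37 | 2·1+5·7 = 37
Z: 3·6+4·0+5·2+4·5 = 48 | 2·4+5·8 = 48
T: 3·0+4·0+5·2+4·1 = 14 | 2·2+5·2 = 14
gcd(3,4,5,4,2,5) = 1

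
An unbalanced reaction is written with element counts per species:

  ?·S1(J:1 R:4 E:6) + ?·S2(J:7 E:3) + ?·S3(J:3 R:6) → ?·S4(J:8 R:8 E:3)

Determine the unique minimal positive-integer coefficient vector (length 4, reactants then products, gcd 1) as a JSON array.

Coefficients: [1, 3, 6, 5]

J: 1·1+3·7+6·3 = 40 | 5·8 = 40
R: 1·4+3·0+6·6 = 40 | 5·8 = 40
E: 1·6+3·3+6·0 = 15 | 5·3 = 15
gcd(1,3,6,5) = 1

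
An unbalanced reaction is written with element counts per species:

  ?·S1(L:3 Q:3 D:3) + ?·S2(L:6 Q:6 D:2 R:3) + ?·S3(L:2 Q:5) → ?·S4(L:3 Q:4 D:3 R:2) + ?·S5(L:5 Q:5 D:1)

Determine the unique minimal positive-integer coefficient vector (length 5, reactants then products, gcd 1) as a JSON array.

Coefficients: [5, 4, 2, 6, 5]

L: 5·3+4·6+2·2 = 43 | 6·3+5·5 = 43
Q: 5·3+4·6+2·5 = 49 | 6·4+5·5 = 49
D: 5·3+4·2+2·0 = 23 | 6·3+5·1 = 23
R: 5·0+4·3+2·0 = 12 | 6·2+5·0 = 12
gcd(5,4,2,6,5) = 1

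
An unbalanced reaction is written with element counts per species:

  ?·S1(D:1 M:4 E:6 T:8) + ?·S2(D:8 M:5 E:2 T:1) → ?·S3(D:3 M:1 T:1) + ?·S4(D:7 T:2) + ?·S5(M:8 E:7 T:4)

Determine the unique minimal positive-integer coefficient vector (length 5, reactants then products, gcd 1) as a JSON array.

D: 3·1+5·8 = 43 | 5·3+4·7+4·0 = 43
M: 3·4+5·5 = 37 | 5·1+4·0+4·8 = 37
E: 3·6+5·2 = 28 | 5·0+4·0+4·7 = 28
T: 3·8+5·1 = 29 | 5·1+4·2+4·4 = 29
gcd(3,5,5,4,4) = 1

Coefficients: [3, 5, 5, 4, 4]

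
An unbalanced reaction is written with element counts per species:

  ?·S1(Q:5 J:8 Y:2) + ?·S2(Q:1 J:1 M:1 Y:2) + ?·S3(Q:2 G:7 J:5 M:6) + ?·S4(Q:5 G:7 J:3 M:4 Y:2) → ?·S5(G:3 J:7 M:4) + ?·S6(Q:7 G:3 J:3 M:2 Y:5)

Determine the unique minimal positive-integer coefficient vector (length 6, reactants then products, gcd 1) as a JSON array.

Coefficients: [2, 6, 1, 2, 3, 4]

Q: 2·5+6·1+1·2+2·5 = 28 | 3·0+4·7 = 28
G: 2·0+6·0+1·7+2·7 = 21 | 3·3+4·3 = 21
J: 2·8+6·1+1·5+2·3 = 33 | 3·7+4·3 = 33
M: 2·0+6·1+1·6+2·4 = 20 | 3·4+4·2 = 20
Y: 2·2+6·2+1·0+2·2 = 20 | 3·0+4·5 = 20
gcd(2,6,1,2,3,4) = 1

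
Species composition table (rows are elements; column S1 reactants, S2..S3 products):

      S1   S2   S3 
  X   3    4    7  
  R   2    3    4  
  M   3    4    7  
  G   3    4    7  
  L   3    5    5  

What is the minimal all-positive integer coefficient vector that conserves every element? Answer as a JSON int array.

X: 5·3 = 15 | 2·4+1·7 = 15
R: 5·2 = 10 | 2·3+1·4 = 10
M: 5·3 = 15 | 2·4+1·7 = 15
G: 5·3 = 15 | 2·4+1·7 = 15
L: 5·3 = 15 | 2·5+1·5 = 15
gcd(5,2,1) = 1

Coefficients: [5, 2, 1]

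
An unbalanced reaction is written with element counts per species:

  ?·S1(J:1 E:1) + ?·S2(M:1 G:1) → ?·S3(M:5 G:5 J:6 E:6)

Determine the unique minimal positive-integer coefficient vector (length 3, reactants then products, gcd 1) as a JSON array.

Coefficients: [6, 5, 1]

M: 6·0+5·1 = 5 | 1·5 = 5
G: 6·0+5·1 = 5 | 1·5 = 5
J: 6·1+5·0 = 6 | 1·6 = 6
E: 6·1+5·0 = 6 | 1·6 = 6
gcd(6,5,1) = 1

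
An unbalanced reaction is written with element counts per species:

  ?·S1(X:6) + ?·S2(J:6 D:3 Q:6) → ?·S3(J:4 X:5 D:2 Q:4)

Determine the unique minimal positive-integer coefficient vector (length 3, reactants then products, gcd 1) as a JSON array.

Coefficients: [5, 4, 6]

J: 5·0+4·6 = 24 | 6·4 = 24
X: 5·6+4·0 = 30 | 6·5 = 30
D: 5·0+4·3 = 12 | 6·2 = 12
Q: 5·0+4·6 = 24 | 6·4 = 24
gcd(5,4,6) = 1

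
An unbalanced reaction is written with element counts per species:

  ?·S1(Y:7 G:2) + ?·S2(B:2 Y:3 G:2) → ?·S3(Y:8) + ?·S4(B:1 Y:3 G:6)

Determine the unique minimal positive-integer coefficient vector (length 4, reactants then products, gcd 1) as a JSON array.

B: 5·0+1·2 = 2 | 4·0+2·1 = 2
Y: 5·7+1·3 = 38 | 4·8+2·3 = 38
G: 5·2+1·2 = 12 | 4·0+2·6 = 12
gcd(5,1,4,2) = 1

Coefficients: [5, 1, 4, 2]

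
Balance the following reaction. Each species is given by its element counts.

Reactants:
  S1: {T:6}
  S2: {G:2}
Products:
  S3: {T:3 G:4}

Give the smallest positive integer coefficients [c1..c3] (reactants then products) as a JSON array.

Coefficients: [1, 4, 2]

T: 1·6+4·0 = 6 | 2·3 = 6
G: 1·0+4·2 = 8 | 2·4 = 8
gcd(1,4,2) = 1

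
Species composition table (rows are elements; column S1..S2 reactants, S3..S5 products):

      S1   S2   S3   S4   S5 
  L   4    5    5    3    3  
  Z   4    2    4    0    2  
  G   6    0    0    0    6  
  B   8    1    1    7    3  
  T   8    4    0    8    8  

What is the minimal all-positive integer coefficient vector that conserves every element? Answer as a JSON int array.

Coefficients: [4, 6, 5, 3, 4]

L: 4·4+6·5 = 46 | 5·5+3·3+4·3 = 46
Z: 4·4+6·2 = 28 | 5·4+3·0+4·2 = 28
G: 4·6+6·0 = 24 | 5·0+3·0+4·6 = 24
B: 4·8+6·1 = 38 | 5·1+3·7+4·3 = 38
T: 4·8+6·4 = 56 | 5·0+3·8+4·8 = 56
gcd(4,6,5,3,4) = 1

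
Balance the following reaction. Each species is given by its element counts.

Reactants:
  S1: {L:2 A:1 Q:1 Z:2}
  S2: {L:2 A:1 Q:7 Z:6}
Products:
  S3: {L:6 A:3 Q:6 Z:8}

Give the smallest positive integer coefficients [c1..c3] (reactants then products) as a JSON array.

Coefficients: [5, 1, 2]

L: 5·2+1·2 = 12 | 2·6 = 12
A: 5·1+1·1 = 6 | 2·3 = 6
Q: 5·1+1·7 = 12 | 2·6 = 12
Z: 5·2+1·6 = 16 | 2·8 = 16
gcd(5,1,2) = 1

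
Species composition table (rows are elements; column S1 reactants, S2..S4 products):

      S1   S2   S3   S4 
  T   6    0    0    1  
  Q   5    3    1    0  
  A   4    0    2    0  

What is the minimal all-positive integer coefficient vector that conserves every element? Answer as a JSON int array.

Coefficients: [1, 1, 2, 6]

T: 1·6 = 6 | 1·0+2·0+6·1 = 6
Q: 1·5 = 5 | 1·3+2·1+6·0 = 5
A: 1·4 = 4 | 1·0+2·2+6·0 = 4
gcd(1,1,2,6) = 1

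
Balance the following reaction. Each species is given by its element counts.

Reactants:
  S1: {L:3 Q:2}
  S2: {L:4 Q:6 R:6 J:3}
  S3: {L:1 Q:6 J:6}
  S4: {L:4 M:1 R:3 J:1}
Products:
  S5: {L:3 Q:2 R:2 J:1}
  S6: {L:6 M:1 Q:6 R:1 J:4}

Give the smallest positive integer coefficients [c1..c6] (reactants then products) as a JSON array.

L: 6·3+1·4+2·1+3·4 = 36 | 6·3+3·6 = 36
M: 6·0+1·0+2·0+3·1 = 3 | 6·0+3·1 = 3
Q: 6·2+1·6+2·6+3·0 = 30 | 6·2+3·6 = 30
R: 6·0+1·6+2·0+3·3 = 15 | 6·2+3·1 = 15
J: 6·0+1·3+2·6+3·1 = 18 | 6·1+3·4 = 18
gcd(6,1,2,3,6,3) = 1

Coefficients: [6, 1, 2, 3, 6, 3]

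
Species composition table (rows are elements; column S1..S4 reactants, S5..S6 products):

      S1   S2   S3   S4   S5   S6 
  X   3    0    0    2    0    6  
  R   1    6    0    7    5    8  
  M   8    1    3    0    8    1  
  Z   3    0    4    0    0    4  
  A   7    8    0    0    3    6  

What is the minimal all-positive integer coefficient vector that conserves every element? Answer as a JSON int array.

X: 4·3+1·0+1·0+6·2 = 24 | 4·0+4·6 = 24
R: 4·1+1·6+1·0+6·7 = 52 | 4·5+4·8 = 52
M: 4·8+1·1+1·3+6·0 = 36 | 4·8+4·1 = 36
Z: 4·3+1·0+1·4+6·0 = 16 | 4·0+4·4 = 16
A: 4·7+1·8+1·0+6·0 = 36 | 4·3+4·6 = 36
gcd(4,1,1,6,4,4) = 1

Coefficients: [4, 1, 1, 6, 4, 4]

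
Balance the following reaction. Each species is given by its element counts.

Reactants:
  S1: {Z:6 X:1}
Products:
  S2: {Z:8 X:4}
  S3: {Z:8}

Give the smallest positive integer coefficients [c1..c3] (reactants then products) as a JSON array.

Coefficients: [4, 1, 2]

Z: 4·6 = 24 | 1·8+2·8 = 24
X: 4·1 = 4 | 1·4+2·0 = 4
gcd(4,1,2) = 1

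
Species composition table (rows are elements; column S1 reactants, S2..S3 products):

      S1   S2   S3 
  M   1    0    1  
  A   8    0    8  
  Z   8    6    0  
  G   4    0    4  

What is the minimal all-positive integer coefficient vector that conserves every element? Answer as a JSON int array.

Coefficients: [3, 4, 3]

M: 3·1 = 3 | 4·0+3·1 = 3
A: 3·8 = 24 | 4·0+3·8 = 24
Z: 3·8 = 24 | 4·6+3·0 = 24
G: 3·4 = 12 | 4·0+3·4 = 12
gcd(3,4,3) = 1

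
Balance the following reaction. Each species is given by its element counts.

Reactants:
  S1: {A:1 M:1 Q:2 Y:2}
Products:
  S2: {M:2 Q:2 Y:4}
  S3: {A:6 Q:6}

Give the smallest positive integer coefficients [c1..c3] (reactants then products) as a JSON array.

Coefficients: [6, 3, 1]

A: 6·1 = 6 | 3·0+1·6 = 6
M: 6·1 = 6 | 3·2+1·0 = 6
Q: 6·2 = 12 | 3·2+1·6 = 12
Y: 6·2 = 12 | 3·4+1·0 = 12
gcd(6,3,1) = 1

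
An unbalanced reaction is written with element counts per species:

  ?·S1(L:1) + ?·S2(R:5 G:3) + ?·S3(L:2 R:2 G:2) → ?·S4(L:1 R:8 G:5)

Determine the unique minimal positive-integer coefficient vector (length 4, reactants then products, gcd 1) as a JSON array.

L: 2·1+6·0+1·2 = 4 | 4·1 = 4
R: 2·0+6·5+1·2 = 32 | 4·8 = 32
G: 2·0+6·3+1·2 = 20 | 4·5 = 20
gcd(2,6,1,4) = 1

Coefficients: [2, 6, 1, 4]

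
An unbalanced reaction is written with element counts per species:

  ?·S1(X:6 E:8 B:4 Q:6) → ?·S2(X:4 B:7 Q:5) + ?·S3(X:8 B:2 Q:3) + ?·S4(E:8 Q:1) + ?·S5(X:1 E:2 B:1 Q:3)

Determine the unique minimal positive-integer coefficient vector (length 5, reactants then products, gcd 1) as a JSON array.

X: 6·6 = 36 | 2·4+3·8+5·0+4·1 = 36
E: 6·8 = 48 | 2·0+3·0+5·8+4·2 = 48
B: 6·4 = 24 | 2·7+3·2+5·0+4·1 = 24
Q: 6·6 = 36 | 2·5+3·3+5·1+4·3 = 36
gcd(6,2,3,5,4) = 1

Coefficients: [6, 2, 3, 5, 4]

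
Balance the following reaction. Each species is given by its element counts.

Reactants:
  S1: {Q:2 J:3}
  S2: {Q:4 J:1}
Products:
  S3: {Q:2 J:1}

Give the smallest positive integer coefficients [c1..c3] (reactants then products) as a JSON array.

Coefficients: [1, 2, 5]

Q: 1·2+2·4 = 10 | 5·2 = 10
J: 1·3+2·1 = 5 | 5·1 = 5
gcd(1,2,5) = 1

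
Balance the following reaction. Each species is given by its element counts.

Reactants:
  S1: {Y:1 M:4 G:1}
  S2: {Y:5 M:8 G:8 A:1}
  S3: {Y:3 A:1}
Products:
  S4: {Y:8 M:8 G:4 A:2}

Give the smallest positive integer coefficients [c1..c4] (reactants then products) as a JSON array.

Y: 4·1+1·5+5·3 = 24 | 3·8 = 24
M: 4·4+1·8+5·0 = 24 | 3·8 = 24
G: 4·1+1·8+5·0 = 12 | 3·4 = 12
A: 4·0+1·1+5·1 = 6 | 3·2 = 6
gcd(4,1,5,3) = 1

Coefficients: [4, 1, 5, 3]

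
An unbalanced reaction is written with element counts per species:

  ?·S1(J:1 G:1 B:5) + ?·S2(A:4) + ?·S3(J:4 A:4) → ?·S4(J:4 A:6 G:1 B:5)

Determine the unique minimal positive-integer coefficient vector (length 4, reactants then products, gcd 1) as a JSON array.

Coefficients: [4, 3, 3, 4]

J: 4·1+3·0+3·4 = 16 | 4·4 = 16
A: 4·0+3·4+3·4 = 24 | 4·6 = 24
G: 4·1+3·0+3·0 = 4 | 4·1 = 4
B: 4·5+3·0+3·0 = 20 | 4·5 = 20
gcd(4,3,3,4) = 1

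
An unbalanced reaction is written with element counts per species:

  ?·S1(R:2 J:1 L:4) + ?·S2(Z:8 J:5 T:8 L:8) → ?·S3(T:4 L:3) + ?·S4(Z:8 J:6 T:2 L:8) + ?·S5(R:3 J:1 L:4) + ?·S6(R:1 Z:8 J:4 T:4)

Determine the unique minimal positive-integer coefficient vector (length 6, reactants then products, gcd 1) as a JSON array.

Coefficients: [2, 3, 4, 2, 1, 1]

R: 2·2+3·0 = 4 | 4·0+2·0+1·3+1·1 = 4
Z: 2·0+3·8 = 24 | 4·0+2·8+1·0+1·8 = 24
J: 2·1+3·5 = 17 | 4·0+2·6+1·1+1·4 = 17
T: 2·0+3·8 = 24 | 4·4+2·2+1·0+1·4 = 24
L: 2·4+3·8 = 32 | 4·3+2·8+1·4+1·0 = 32
gcd(2,3,4,2,1,1) = 1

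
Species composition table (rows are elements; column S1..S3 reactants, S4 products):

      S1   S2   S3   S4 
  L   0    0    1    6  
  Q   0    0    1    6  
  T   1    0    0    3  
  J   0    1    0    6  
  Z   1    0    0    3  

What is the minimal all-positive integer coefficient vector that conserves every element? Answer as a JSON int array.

Coefficients: [3, 6, 6, 1]

L: 3·0+6·0+6·1 = 6 | 1·6 = 6
Q: 3·0+6·0+6·1 = 6 | 1·6 = 6
T: 3·1+6·0+6·0 = 3 | 1·3 = 3
J: 3·0+6·1+6·0 = 6 | 1·6 = 6
Z: 3·1+6·0+6·0 = 3 | 1·3 = 3
gcd(3,6,6,1) = 1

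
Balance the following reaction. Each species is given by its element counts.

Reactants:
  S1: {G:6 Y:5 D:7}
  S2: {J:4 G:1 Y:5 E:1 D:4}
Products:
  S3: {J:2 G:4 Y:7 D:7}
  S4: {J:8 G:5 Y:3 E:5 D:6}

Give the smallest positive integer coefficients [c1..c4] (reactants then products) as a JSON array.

J: 4·0+5·4 = 20 | 6·2+1·8 = 20
G: 4·6+5·1 = 29 | 6·4+1·5 = 29
Y: 4·5+5·5 = 45 | 6·7+1·3 = 45
E: 4·0+5·1 = 5 | 6·0+1·5 = 5
D: 4·7+5·4 = 48 | 6·7+1·6 = 48
gcd(4,5,6,1) = 1

Coefficients: [4, 5, 6, 1]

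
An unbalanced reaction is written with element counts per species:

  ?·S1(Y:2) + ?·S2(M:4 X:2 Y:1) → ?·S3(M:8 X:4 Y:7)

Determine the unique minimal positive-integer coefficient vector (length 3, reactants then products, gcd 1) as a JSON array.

M: 5·0+4·4 = 16 | 2·8 = 16
X: 5·0+4·2 = 8 | 2·4 = 8
Y: 5·2+4·1 = 14 | 2·7 = 14
gcd(5,4,2) = 1

Coefficients: [5, 4, 2]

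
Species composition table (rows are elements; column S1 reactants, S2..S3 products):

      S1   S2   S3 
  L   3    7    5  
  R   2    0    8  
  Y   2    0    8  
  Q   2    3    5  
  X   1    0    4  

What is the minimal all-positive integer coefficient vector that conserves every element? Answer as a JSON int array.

Coefficients: [4, 1, 1]

L: 4·3 = 12 | 1·7+1·5 = 12
R: 4·2 = 8 | 1·0+1·8 = 8
Y: 4·2 = 8 | 1·0+1·8 = 8
Q: 4·2 = 8 | 1·3+1·5 = 8
X: 4·1 = 4 | 1·0+1·4 = 4
gcd(4,1,1) = 1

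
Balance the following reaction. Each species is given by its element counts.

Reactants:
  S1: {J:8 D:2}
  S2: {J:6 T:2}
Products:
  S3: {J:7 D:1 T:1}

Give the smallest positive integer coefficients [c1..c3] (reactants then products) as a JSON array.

Coefficients: [1, 1, 2]

J: 1·8+1·6 = 14 | 2·7 = 14
D: 1·2+1·0 = 2 | 2·1 = 2
T: 1·0+1·2 = 2 | 2·1 = 2
gcd(1,1,2) = 1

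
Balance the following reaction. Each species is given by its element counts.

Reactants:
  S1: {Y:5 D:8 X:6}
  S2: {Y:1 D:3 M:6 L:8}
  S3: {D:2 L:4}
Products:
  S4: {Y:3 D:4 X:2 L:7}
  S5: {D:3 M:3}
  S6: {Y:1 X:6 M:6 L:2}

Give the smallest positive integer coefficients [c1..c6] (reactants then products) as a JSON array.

Y: 3·5+4·1+3·0 = 19 | 6·3+6·0+1·1 = 19
D: 3·8+4·3+3·2 = 42 | 6·4+6·3+1·0 = 42
X: 3·6+4·0+3·0 = 18 | 6·2+6·0+1·6 = 18
M: 3·0+4·6+3·0 = 24 | 6·0+6·3+1·6 = 24
L: 3·0+4·8+3·4 = 44 | 6·7+6·0+1·2 = 44
gcd(3,4,3,6,6,1) = 1

Coefficients: [3, 4, 3, 6, 6, 1]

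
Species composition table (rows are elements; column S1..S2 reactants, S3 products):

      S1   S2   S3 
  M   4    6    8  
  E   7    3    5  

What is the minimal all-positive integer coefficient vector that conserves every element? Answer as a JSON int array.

Coefficients: [1, 6, 5]

M: 1·4+6·6 = 40 | 5·8 = 40
E: 1·7+6·3 = 25 | 5·5 = 25
gcd(1,6,5) = 1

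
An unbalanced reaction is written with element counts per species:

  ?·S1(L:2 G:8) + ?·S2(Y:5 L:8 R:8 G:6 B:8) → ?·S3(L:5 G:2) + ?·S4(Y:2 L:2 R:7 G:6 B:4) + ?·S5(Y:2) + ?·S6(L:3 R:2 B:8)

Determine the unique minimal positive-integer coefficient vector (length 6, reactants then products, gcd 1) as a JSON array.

Y: 1·0+4·5 = 20 | 4·0+4·2+6·2+2·0 = 20
L: 1·2+4·8 = 34 | 4·5+4·2+6·0+2·3 = 34
R: 1·0+4·8 = 32 | 4·0+4·7+6·0+2·2 = 32
G: 1·8+4·6 = 32 | 4·2+4·6+6·0+2·0 = 32
B: 1·0+4·8 = 32 | 4·0+4·4+6·0+2·8 = 32
gcd(1,4,4,4,6,2) = 1

Coefficients: [1, 4, 4, 4, 6, 2]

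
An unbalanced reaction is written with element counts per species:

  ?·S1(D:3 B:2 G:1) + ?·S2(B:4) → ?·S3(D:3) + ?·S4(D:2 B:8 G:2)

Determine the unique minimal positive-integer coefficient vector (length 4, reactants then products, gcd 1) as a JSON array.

Coefficients: [6, 3, 4, 3]

D: 6·3+3·0 = 18 | 4·3+3·2 = 18
B: 6·2+3·4 = 24 | 4·0+3·8 = 24
G: 6·1+3·0 = 6 | 4·0+3·2 = 6
gcd(6,3,4,3) = 1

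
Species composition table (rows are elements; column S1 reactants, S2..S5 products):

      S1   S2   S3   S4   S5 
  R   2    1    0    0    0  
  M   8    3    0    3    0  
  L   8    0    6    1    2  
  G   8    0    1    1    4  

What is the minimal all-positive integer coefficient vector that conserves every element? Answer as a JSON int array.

Coefficients: [3, 6, 2, 2, 5]

R: 3·2 = 6 | 6·1+2·0+2·0+5·0 = 6
M: 3·8 = 24 | 6·3+2·0+2·3+5·0 = 24
L: 3·8 = 24 | 6·0+2·6+2·1+5·2 = 24
G: 3·8 = 24 | 6·0+2·1+2·1+5·4 = 24
gcd(3,6,2,2,5) = 1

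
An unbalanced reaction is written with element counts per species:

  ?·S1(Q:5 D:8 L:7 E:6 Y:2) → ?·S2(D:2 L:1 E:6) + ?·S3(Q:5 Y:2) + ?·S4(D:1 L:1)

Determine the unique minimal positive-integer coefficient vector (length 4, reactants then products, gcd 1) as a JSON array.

Coefficients: [1, 1, 1, 6]

Q: 1·5 = 5 | 1·0+1·5+6·0 = 5
D: 1·8 = 8 | 1·2+1·0+6·1 = 8
L: 1·7 = 7 | 1·1+1·0+6·1 = 7
E: 1·6 = 6 | 1·6+1·0+6·0 = 6
Y: 1·2 = 2 | 1·0+1·2+6·0 = 2
gcd(1,1,1,6) = 1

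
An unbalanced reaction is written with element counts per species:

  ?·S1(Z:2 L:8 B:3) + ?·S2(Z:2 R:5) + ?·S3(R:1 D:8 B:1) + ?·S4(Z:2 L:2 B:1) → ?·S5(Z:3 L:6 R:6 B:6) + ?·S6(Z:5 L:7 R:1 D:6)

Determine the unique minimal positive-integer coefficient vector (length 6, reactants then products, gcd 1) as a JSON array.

Z: 5·2+5·2+3·0+6·2 = 32 | 4·3+4·5 = 32
L: 5·8+5·0+3·0+6·2 = 52 | 4·6+4·7 = 52
R: 5·0+5·5+3·1+6·0 = 28 | 4·6+4·1 = 28
D: 5·0+5·0+3·8+6·0 = 24 | 4·0+4·6 = 24
B: 5·3+5·0+3·1+6·1 = 24 | 4·6+4·0 = 24
gcd(5,5,3,6,4,4) = 1

Coefficients: [5, 5, 3, 6, 4, 4]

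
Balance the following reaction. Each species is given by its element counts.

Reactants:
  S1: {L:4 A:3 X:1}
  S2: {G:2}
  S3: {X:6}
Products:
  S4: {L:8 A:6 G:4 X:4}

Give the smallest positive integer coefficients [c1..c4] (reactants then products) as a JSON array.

L: 6·4+6·0+1·0 = 24 | 3·8 = 24
A: 6·3+6·0+1·0 = 18 | 3·6 = 18
G: 6·0+6·2+1·0 = 12 | 3·4 = 12
X: 6·1+6·0+1·6 = 12 | 3·4 = 12
gcd(6,6,1,3) = 1

Coefficients: [6, 6, 1, 3]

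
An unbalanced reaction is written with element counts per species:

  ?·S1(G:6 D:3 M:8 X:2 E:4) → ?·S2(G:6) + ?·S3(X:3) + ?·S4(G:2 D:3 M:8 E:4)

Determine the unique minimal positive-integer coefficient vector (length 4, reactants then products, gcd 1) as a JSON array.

G: 3·6 = 18 | 2·6+2·0+3·2 = 18
D: 3·3 = 9 | 2·0+2·0+3·3 = 9
M: 3·8 = 24 | 2·0+2·0+3·8 = 24
X: 3·2 = 6 | 2·0+2·3+3·0 = 6
E: 3·4 = 12 | 2·0+2·0+3·4 = 12
gcd(3,2,2,3) = 1

Coefficients: [3, 2, 2, 3]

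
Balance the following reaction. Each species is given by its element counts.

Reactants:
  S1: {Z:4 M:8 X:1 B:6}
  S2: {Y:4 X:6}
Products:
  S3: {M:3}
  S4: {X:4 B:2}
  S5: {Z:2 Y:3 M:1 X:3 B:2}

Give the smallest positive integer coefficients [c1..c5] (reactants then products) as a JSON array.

Z: 2·4+3·0 = 8 | 4·0+2·0+4·2 = 8
Y: 2·0+3·4 = 12 | 4·0+2·0+4·3 = 12
M: 2·8+3·0 = 16 | 4·3+2·0+4·1 = 16
X: 2·1+3·6 = 20 | 4·0+2·4+4·3 = 20
B: 2·6+3·0 = 12 | 4·0+2·2+4·2 = 12
gcd(2,3,4,2,4) = 1

Coefficients: [2, 3, 4, 2, 4]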